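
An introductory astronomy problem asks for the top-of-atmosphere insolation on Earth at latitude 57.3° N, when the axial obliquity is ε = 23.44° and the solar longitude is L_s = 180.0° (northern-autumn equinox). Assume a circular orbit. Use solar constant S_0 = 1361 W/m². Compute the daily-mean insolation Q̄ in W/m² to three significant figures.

Solar declination: sin δ = sin ε · sin L_s = sin 23.44° × sin 180.0° = 0.00000, so δ = +0.000°.
cos h₀ = −tan(+57.3°) tan(+0.000°) = -0.0000, h₀ = 1.5708 rad.
Bracket: h₀ sin ϕ sin δ + cos ϕ cos δ sin h₀ = 1.5708×0.84151×0.00000 + 0.54024×1.00000×1.00000 = 0.000000 + 0.540240 = 0.540240.
Q̄ = (S_0/π) × [bracket] = (1361/π) × 0.540240 = 234.0 W/m².

Q̄ ≈ 234 W/m²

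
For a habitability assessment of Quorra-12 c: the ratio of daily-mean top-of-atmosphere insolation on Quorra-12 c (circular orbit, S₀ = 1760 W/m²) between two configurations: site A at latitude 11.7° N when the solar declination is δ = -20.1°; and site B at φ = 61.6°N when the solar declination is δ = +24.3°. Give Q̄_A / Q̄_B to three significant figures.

Q̄_A / Q̄_B ≈ 0.698

— Configuration A (φ=+11.7°):
cos H₀ = −tan(+11.7°) tan(-20.100°) = 0.0758, H₀ = 1.4949 rad.
Bracket: H₀ sin φ sin δ + cos φ cos δ sin H₀ = 1.4949×0.20279×-0.34366 + 0.97922×0.93909×0.99712 = -0.104181 + 0.916927 = 0.812746.
Q̄ = (S₀/π) × [bracket] = (1760/π) × 0.812746 = 455.32 W/m².
— Configuration B (φ=+61.6°):
cos H₀ = −tan(+61.6°) tan(+24.300°) = -0.8351, H₀ = 2.5590 rad.
Bracket: H₀ sin φ sin δ + cos φ cos δ sin H₀ = 2.5590×0.87965×0.41151 + 0.47562×0.91140×0.55015 = 0.926319 + 0.238479 = 1.164798.
Q̄ = (S₀/π) × [bracket] = (1760/π) × 1.164798 = 652.55 W/m².
Ratio Q̄_A / Q̄_B = 455.32 / 652.55 = 0.6978.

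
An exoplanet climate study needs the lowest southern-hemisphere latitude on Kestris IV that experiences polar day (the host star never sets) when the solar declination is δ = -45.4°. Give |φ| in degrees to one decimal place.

|φ| = 44.6°

Polar day requires cos H₀ = −tan φ tan δ ≤ −1, i.e. tan φ tan δ ≥ 1.
The boundary is |tan φ| · |tan δ| = 1, so |φ| = 90° − |δ| = 90° − 45.4° = 44.6° in the southern hemisphere.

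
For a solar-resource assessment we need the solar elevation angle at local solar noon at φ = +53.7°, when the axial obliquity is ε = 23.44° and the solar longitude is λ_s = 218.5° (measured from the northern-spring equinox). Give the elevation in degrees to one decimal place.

22.0°

Solar declination: sin δ = sin ε · sin λ_s = sin 23.44° × sin 218.5° = -0.24763, so δ = -14.337°.
At local noon the hour angle is zero, so the zenith angle equals |φ − δ| = |+53.7° − (-14.337°)| = 68.037°.
Elevation = 90° − 68.037° = 22.0°.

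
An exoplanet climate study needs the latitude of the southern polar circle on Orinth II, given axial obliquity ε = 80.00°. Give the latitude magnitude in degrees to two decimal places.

The polar circle is the lowest latitude that experiences at least one full rotation of continuous darkness at the northern-summer solstice; it lies at |φ| = 90° − ε = 90° − 80.00° = 10.00°.

10.00°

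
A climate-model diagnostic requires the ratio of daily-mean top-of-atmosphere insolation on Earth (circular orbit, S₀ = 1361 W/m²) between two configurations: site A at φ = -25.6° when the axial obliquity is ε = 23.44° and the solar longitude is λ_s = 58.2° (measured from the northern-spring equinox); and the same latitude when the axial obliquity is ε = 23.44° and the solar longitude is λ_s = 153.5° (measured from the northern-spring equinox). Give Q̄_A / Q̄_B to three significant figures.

— Configuration A (φ=-25.6°):
Solar declination: sin δ = sin ε · sin λ_s = sin 23.44° × sin 58.2° = 0.33808, so δ = +19.760°.
cos H₀ = −tan(-25.6°) tan(+19.760°) = 0.1721, H₀ = 1.3978 rad.
Bracket: H₀ sin φ sin δ + cos φ cos δ sin H₀ = 1.3978×-0.43209×0.33808 + 0.90183×0.94112×0.98508 = -0.204192 + 0.836067 = 0.631875.
Q̄ = (S₀/π) × [bracket] = (1361/π) × 0.631875 = 273.74 W/m².
— Configuration B (φ=-25.6°):
Solar declination: sin δ = sin ε · sin λ_s = sin 23.44° × sin 153.5° = 0.17749, so δ = +10.224°.
cos H₀ = −tan(-25.6°) tan(+10.224°) = 0.0864, H₀ = 1.4843 rad.
Bracket: H₀ sin φ sin δ + cos φ cos δ sin H₀ = 1.4843×-0.43209×0.17749 + 0.90183×0.98412×0.99626 = -0.113833 + 0.884190 = 0.770357.
Q̄ = (S₀/π) × [bracket] = (1361/π) × 0.770357 = 333.73 W/m².
Ratio Q̄_A / Q̄_B = 273.74 / 333.73 = 0.8202.

Q̄_A / Q̄_B ≈ 0.820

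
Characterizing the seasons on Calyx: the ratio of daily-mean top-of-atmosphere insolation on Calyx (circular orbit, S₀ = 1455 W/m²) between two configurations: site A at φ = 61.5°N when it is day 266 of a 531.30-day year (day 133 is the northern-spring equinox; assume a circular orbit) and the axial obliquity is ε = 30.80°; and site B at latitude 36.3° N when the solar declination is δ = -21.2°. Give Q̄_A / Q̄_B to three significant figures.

— Configuration A (φ=+61.5°):
Solar longitude: λ_s = 360° × (266 − 133)/531.30 = 90.119°.
sin δ = sin 30.80° × sin 90.119° = 0.51204, so δ = +30.800°.
cos H₀ = −tan(+61.5°) tan(+30.800°) = -1.0979 ≤ −1 ⇒ polar day, H₀ = π.
Bracket: H₀ sin φ sin δ + cos φ cos δ sin H₀ = 3.1416×0.87882×0.51204 + 0.47716×0.85896×0.00000 = 1.413692 + 0.000000 = 1.413692.
Q̄ = (S₀/π) × [bracket] = (1455/π) × 1.413692 = 654.74 W/m².
— Configuration B (φ=+36.3°):
cos H₀ = −tan(+36.3°) tan(-21.200°) = 0.2849, H₀ = 1.2819 rad.
Bracket: H₀ sin φ sin δ + cos φ cos δ sin H₀ = 1.2819×0.59201×-0.36162 + 0.80593×0.93232×0.95855 = -0.274433 + 0.720240 = 0.445807.
Q̄ = (S₀/π) × [bracket] = (1455/π) × 0.445807 = 206.47 W/m².
Ratio Q̄_A / Q̄_B = 654.74 / 206.47 = 3.171.

Q̄_A / Q̄_B ≈ 3.17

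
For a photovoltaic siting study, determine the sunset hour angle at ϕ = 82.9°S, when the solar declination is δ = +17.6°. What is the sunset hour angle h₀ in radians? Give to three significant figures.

h₀ = 0.00 rad

cos h₀ = −tan ϕ · tan δ = 2.5468 ≥ 1, so the Sun never rises (polar night) and h₀ = 0.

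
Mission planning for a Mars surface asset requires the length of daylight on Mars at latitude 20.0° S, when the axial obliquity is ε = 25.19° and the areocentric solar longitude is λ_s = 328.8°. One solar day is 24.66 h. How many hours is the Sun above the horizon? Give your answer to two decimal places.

12.98 h

sin δ = sin 25.19° × sin 328.8° = -0.22048, so δ = -12.737°.
cos H₀ = −tan φ · tan δ = −tan(-20.0°) × tan(-12.737°) = -0.0823, so H₀ = 1.6532 rad = 94.72°.
Daylight = 2H₀/(2π) × 24.66 h = (1.6532/π) × 24.66 = 12.98 h.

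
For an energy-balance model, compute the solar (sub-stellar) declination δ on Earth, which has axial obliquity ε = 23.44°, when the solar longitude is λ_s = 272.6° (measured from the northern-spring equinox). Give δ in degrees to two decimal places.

sin δ = sin ε · sin λ_s = sin 23.44° × sin 272.6° = -0.397379.
δ = arcsin(-0.397379) = -23.41°.

δ = -23.41°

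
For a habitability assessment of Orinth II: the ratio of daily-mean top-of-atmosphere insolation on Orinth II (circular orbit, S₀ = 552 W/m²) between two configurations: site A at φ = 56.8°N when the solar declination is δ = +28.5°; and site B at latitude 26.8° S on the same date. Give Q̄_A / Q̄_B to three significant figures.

— Configuration A (φ=+56.8°):
cos H₀ = −tan(+56.8°) tan(+28.500°) = -0.8297, H₀ = 2.5494 rad.
Bracket: H₀ sin φ sin δ + cos φ cos δ sin H₀ = 2.5494×0.83676×0.47716 + 0.54756×0.87882×0.55817 = 1.017895 + 0.268595 = 1.286490.
Q̄ = (S₀/π) × [bracket] = (552/π) × 1.286490 = 226.05 W/m².
— Configuration B (φ=-26.8°):
cos H₀ = −tan(-26.8°) tan(+28.500°) = 0.2743, H₀ = 1.2930 rad.
Bracket: H₀ sin φ sin δ + cos φ cos δ sin H₀ = 1.2930×-0.45088×0.47716 + 0.89259×0.87882×0.96165 = -0.278178 + 0.754343 = 0.476165.
Q̄ = (S₀/π) × [bracket] = (552/π) × 0.476165 = 83.666 W/m².
Ratio Q̄_A / Q̄_B = 226.05 / 83.666 = 2.702.

Q̄_A / Q̄_B ≈ 2.70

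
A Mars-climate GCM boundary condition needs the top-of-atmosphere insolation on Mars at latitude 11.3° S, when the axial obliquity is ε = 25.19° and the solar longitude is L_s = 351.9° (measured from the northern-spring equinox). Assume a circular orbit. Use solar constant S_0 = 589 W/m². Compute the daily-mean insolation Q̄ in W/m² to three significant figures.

Solar declination: sin δ = sin ε · sin L_s = sin 25.19° × sin 351.9° = -0.05997, so δ = -3.438°.
cos h₀ = −tan(-11.3°) tan(-3.438°) = -0.0120, h₀ = 1.5828 rad.
Bracket: h₀ sin ϕ sin δ + cos ϕ cos δ sin h₀ = 1.5828×-0.19595×-0.05997 + 0.98061×0.99820×0.99993 = 0.018600 + 0.978776 = 0.997376.
Q̄ = (S_0/π) × [bracket] = (589/π) × 0.997376 = 187.0 W/m².

Q̄ ≈ 187 W/m²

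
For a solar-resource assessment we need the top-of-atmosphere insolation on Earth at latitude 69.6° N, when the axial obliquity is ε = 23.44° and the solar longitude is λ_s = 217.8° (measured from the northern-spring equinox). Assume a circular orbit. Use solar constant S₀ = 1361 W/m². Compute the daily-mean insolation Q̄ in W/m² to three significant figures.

Solar declination: sin δ = sin ε · sin λ_s = sin 23.44° × sin 217.8° = -0.24381, so δ = -14.111°.
cos H₀ = −tan(+69.6°) tan(-14.111°) = 0.6760, H₀ = 0.8285 rad.
Bracket: H₀ sin φ sin δ + cos φ cos δ sin H₀ = 0.8285×0.93728×-0.24381 + 0.34857×0.96982×0.73692 = -0.189327 + 0.249116 = 0.059789.
Q̄ = (S₀/π) × [bracket] = (1361/π) × 0.059789 = 25.90 W/m².

Q̄ ≈ 25.9 W/m²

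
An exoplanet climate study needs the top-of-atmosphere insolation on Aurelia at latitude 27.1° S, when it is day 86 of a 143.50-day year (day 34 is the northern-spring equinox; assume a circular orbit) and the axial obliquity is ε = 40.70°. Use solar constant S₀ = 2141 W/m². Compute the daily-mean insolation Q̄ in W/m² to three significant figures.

Solar longitude: λ_s = 360° × (86 − 34)/143.50 = 130.453°.
sin δ = sin 40.70° × sin 130.453° = 0.49621, so δ = +29.749°.
cos H₀ = −tan(-27.1°) tan(+29.749°) = 0.2925, H₀ = 1.2740 rad.
Bracket: H₀ sin φ sin δ + cos φ cos δ sin H₀ = 1.2740×-0.45554×0.49621 + 0.89021×0.86820×0.95628 = -0.287979 + 0.739090 = 0.451111.
Q̄ = (S₀/π) × [bracket] = (2141/π) × 0.451111 = 307.4 W/m².

Q̄ ≈ 307 W/m²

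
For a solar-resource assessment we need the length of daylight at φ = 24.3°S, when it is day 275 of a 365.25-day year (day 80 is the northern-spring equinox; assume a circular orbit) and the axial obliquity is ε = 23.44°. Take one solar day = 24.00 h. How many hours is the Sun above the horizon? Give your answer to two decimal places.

12.29 h

Solar longitude: λ_s = 360° × (275 − 80)/365.25 = 192.197°.
sin δ = sin 23.44° × sin 192.197° = -0.08404, so δ = -4.821°.
cos H₀ = −tan φ · tan δ = −tan(-24.3°) × tan(-4.821°) = -0.0381, so H₀ = 1.6089 rad = 92.18°.
Daylight = 2H₀/(2π) × 24.00 h = (1.6089/π) × 24.00 = 12.29 h.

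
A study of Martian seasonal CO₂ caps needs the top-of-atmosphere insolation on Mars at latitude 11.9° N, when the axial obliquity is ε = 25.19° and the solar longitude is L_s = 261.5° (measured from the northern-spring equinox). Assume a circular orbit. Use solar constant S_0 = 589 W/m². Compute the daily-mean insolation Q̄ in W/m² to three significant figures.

Solar declination: sin δ = sin ε · sin L_s = sin 25.19° × sin 261.5° = -0.42095, so δ = -24.894°.
cos h₀ = −tan(+11.9°) tan(-24.894°) = 0.0978, h₀ = 1.4728 rad.
Bracket: h₀ sin ϕ sin δ + cos ϕ cos δ sin h₀ = 1.4728×0.20620×-0.42095 + 0.97851×0.90709×0.99521 = -0.127839 + 0.883345 = 0.755506.
Q̄ = (S_0/π) × [bracket] = (589/π) × 0.755506 = 141.6 W/m².

Q̄ ≈ 142 W/m²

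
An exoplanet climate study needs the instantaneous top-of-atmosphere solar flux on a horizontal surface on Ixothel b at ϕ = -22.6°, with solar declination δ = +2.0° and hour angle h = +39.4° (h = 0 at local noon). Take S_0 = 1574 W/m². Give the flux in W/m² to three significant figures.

cos θ_z = sin ϕ sin δ + cos ϕ cos δ cos h = -0.013412 + 0.712961 = 0.699549.
Flux = S_0 · cos θ_z = 1574 × 0.699549 = 1101 W/m².

1.10e+03 W/m²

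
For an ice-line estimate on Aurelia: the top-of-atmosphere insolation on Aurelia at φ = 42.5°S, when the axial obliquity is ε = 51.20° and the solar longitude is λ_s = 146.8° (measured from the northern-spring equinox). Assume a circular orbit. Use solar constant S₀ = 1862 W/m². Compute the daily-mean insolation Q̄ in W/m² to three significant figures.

Solar declination: sin δ = sin ε · sin λ_s = sin 51.20° × sin 146.8° = 0.42674, so δ = +25.261°.
cos H₀ = −tan(-42.5°) tan(+25.261°) = 0.4324, H₀ = 1.1237 rad.
Bracket: H₀ sin φ sin δ + cos φ cos δ sin H₀ = 1.1237×-0.67559×0.42674 + 0.73728×0.90438×0.90169 = -0.323964 + 0.601230 = 0.277266.
Q̄ = (S₀/π) × [bracket] = (1862/π) × 0.277266 = 164.3 W/m².

Q̄ ≈ 164 W/m²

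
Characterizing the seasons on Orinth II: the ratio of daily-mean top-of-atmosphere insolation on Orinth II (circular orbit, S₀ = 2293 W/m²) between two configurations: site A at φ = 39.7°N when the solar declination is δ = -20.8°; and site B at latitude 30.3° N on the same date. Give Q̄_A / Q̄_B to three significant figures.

Q̄_A / Q̄_B ≈ 0.731

— Configuration A (φ=+39.7°):
cos H₀ = −tan(+39.7°) tan(-20.800°) = 0.3154, H₀ = 1.2500 rad.
Bracket: H₀ sin φ sin δ + cos φ cos δ sin H₀ = 1.2500×0.63877×-0.35511 + 0.76940×0.93483×0.94897 = -0.283542 + 0.682554 = 0.399012.
Q̄ = (S₀/π) × [bracket] = (2293/π) × 0.399012 = 291.23 W/m².
— Configuration B (φ=+30.3°):
cos H₀ = −tan(+30.3°) tan(-20.800°) = 0.2220, H₀ = 1.3470 rad.
Bracket: H₀ sin φ sin δ + cos φ cos δ sin H₀ = 1.3470×0.50453×-0.35511 + 0.86340×0.93483×0.97505 = -0.241333 + 0.786994 = 0.545661.
Q̄ = (S₀/π) × [bracket] = (2293/π) × 0.545661 = 398.27 W/m².
Ratio Q̄_A / Q̄_B = 291.23 / 398.27 = 0.7312.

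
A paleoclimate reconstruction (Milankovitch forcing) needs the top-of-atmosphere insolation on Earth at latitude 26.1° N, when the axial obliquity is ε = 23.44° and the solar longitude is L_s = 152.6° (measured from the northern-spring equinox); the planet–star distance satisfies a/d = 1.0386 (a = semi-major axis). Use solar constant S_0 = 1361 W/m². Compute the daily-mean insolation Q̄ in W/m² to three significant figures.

Q̄ ≈ 473 W/m²

Solar declination: sin δ = sin ε · sin L_s = sin 23.44° × sin 152.6° = 0.18306, so δ = +10.548°.
cos h₀ = −tan(+26.1°) tan(+10.548°) = -0.0912, h₀ = 1.6621 rad.
Bracket: h₀ sin ϕ sin δ + cos ϕ cos δ sin h₀ = 1.6621×0.43994×0.18306 + 0.89803×0.98310×0.99583 = 0.133858 + 0.879172 = 1.013030.
Inverse-square distance factor (a/d)² = 1.0386² = 1.078690.
Q̄ = (S_0/π) × 1.078690 × [bracket] = (1361/π) × 1.078690 × 1.013030 = 473.4 W/m².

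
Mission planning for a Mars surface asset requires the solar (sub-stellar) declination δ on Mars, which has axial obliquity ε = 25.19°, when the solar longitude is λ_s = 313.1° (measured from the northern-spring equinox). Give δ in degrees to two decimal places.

δ = -18.11°

sin δ = sin ε · sin λ_s = sin 25.19° × sin 313.1° = -0.310773.
δ = arcsin(-0.310773) = -18.11°.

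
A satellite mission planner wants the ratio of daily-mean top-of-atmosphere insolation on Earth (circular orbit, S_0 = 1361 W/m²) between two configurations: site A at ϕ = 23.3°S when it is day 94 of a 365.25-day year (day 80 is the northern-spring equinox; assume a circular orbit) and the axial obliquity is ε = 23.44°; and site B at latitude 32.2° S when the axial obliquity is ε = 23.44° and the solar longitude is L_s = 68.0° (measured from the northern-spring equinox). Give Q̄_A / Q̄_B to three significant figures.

— Configuration A (ϕ=-23.3°):
Solar longitude: L_s = 360° × (94 − 80)/365.25 = 13.799°.
sin δ = sin 23.44° × sin 13.799° = 0.09488, so δ = +5.444°.
cos h₀ = −tan(-23.3°) tan(+5.444°) = 0.0410, h₀ = 1.5297 rad.
Bracket: h₀ sin ϕ sin δ + cos ϕ cos δ sin h₀ = 1.5297×-0.39555×0.09488 + 0.91845×0.99549×0.99916 = -0.057409 + 0.913540 = 0.856131.
Q̄ = (S_0/π) × [bracket] = (1361/π) × 0.856131 = 370.89 W/m².
— Configuration B (ϕ=-32.2°):
Solar declination: sin δ = sin ε · sin L_s = sin 23.44° × sin 68.0° = 0.36882, so δ = +21.643°.
cos h₀ = −tan(-32.2°) tan(+21.643°) = 0.2499, h₀ = 1.3182 rad.
Bracket: h₀ sin ϕ sin δ + cos ϕ cos δ sin h₀ = 1.3182×-0.53288×0.36882 + 0.84619×0.92950×0.96828 = -0.259075 + 0.761585 = 0.502510.
Q̄ = (S_0/π) × [bracket] = (1361/π) × 0.502510 = 217.70 W/m².
Ratio Q̄_A / Q̄_B = 370.89 / 217.70 = 1.704.

Q̄_A / Q̄_B ≈ 1.70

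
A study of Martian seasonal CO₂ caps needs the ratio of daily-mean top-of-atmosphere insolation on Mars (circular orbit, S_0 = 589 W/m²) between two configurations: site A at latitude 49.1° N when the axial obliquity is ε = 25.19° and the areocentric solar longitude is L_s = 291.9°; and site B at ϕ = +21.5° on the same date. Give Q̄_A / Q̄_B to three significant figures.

Q̄_A / Q̄_B ≈ 0.326

— Configuration A (ϕ=+49.1°):
sin δ = sin 25.19° × sin 291.9° = -0.39491, so δ = -23.260°.
cos h₀ = −tan(+49.1°) tan(-23.260°) = 0.4962, h₀ = 1.0516 rad.
Bracket: h₀ sin ϕ sin δ + cos ϕ cos δ sin h₀ = 1.0516×0.75585×-0.39491 + 0.65474×0.91872×0.86819 = -0.313895 + 0.522236 = 0.208341.
Q̄ = (S_0/π) × [bracket] = (589/π) × 0.208341 = 39.061 W/m².
— Configuration B (ϕ=+21.5°):
cos h₀ = −tan(+21.5°) tan(-23.260°) = 0.1693, h₀ = 1.4007 rad.
Bracket: h₀ sin ϕ sin δ + cos ϕ cos δ sin h₀ = 1.4007×0.36650×-0.39491 + 0.93042×0.91872×0.98556 = -0.202730 + 0.842452 = 0.639722.
Q̄ = (S_0/π) × [bracket] = (589/π) × 0.639722 = 119.94 W/m².
Ratio Q̄_A / Q̄_B = 39.061 / 119.94 = 0.3257.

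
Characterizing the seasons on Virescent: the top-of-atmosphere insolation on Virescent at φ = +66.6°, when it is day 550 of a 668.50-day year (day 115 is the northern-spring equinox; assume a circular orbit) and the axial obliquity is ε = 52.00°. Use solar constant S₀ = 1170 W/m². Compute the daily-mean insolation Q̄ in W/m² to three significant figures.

Solar longitude: λ_s = 360° × (550 − 115)/668.50 = 234.256°.
sin δ = sin 52.00° × sin 234.256° = -0.63958, so δ = -39.760°.
cos H₀ = −tan(+66.6°) tan(-39.760°) = 1.9226 ≥ 1 ⇒ polar night, H₀ = 0 and Q̄ = 0.

Q̄ ≈ 0.00 W/m²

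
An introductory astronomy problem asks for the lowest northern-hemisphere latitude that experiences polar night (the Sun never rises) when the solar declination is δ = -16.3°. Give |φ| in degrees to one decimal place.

|φ| = 73.7°

Polar night requires cos H₀ = −tan φ tan δ ≥ 1, i.e. tan φ tan δ ≤ −1.
The boundary is |tan φ| · |tan δ| = 1, so |φ| = 90° − |δ| = 90° − 16.3° = 73.7° in the northern hemisphere.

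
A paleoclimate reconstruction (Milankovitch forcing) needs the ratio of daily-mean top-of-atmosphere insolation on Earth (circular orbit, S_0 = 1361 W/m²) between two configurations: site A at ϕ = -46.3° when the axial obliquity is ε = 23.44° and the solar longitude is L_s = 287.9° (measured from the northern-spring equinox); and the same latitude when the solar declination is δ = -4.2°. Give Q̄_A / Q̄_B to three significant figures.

— Configuration A (ϕ=-46.3°):
Solar declination: sin δ = sin ε · sin L_s = sin 23.44° × sin 287.9° = -0.37853, so δ = -22.243°.
cos h₀ = −tan(-46.3°) tan(-22.243°) = -0.4280, h₀ = 2.0130 rad.
Bracket: h₀ sin ϕ sin δ + cos ϕ cos δ sin h₀ = 2.0130×-0.72297×-0.37853 + 0.69088×0.92559×0.90380 = 0.550889 + 0.577954 = 1.128843.
Q̄ = (S_0/π) × [bracket] = (1361/π) × 1.128843 = 489.04 W/m².
— Configuration B (ϕ=-46.3°):
cos h₀ = −tan(-46.3°) tan(-4.200°) = -0.0768, h₀ = 1.6477 rad.
Bracket: h₀ sin ϕ sin δ + cos ϕ cos δ sin h₀ = 1.6477×-0.72297×-0.07324 + 0.69088×0.99731×0.99704 = 0.087246 + 0.686982 = 0.774228.
Q̄ = (S_0/π) × [bracket] = (1361/π) × 0.774228 = 335.41 W/m².
Ratio Q̄_A / Q̄_B = 489.04 / 335.41 = 1.458.

Q̄_A / Q̄_B ≈ 1.46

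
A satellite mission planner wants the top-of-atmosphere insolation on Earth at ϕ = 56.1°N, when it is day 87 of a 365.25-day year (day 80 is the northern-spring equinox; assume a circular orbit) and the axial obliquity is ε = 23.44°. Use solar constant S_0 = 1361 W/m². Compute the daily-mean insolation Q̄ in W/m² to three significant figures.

Solar longitude: L_s = 360° × (87 − 80)/365.25 = 6.899°.
sin δ = sin 23.44° × sin 6.899° = 0.04778, so δ = +2.739°.
cos h₀ = −tan(+56.1°) tan(+2.739°) = -0.0712, h₀ = 1.6420 rad.
Bracket: h₀ sin ϕ sin δ + cos ϕ cos δ sin h₀ = 1.6420×0.83001×0.04778 + 0.55775×0.99886×0.99746 = 0.065118 + 0.555699 = 0.620817.
Q̄ = (S_0/π) × [bracket] = (1361/π) × 0.620817 = 269.0 W/m².

Q̄ ≈ 269 W/m²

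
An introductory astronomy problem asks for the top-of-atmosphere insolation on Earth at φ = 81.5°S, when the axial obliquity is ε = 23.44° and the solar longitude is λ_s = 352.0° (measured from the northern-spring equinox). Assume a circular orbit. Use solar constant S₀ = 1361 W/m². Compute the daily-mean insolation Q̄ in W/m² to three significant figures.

Q̄ ≈ 106 W/m²

Solar declination: sin δ = sin ε · sin λ_s = sin 23.44° × sin 352.0° = -0.05536, so δ = -3.174°.
cos H₀ = −tan(-81.5°) tan(-3.174°) = -0.3710, H₀ = 1.9509 rad.
Bracket: H₀ sin φ sin δ + cos φ cos δ sin H₀ = 1.9509×-0.98902×-0.05536 + 0.14781×0.99847×0.92863 = 0.106816 + 0.137051 = 0.243867.
Q̄ = (S₀/π) × [bracket] = (1361/π) × 0.243867 = 105.6 W/m².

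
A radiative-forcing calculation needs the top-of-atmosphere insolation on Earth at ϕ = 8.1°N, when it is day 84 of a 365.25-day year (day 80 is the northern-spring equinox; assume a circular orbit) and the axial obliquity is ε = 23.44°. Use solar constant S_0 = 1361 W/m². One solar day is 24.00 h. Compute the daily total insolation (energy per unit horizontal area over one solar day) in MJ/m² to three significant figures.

Solar longitude: L_s = 360° × (84 − 80)/365.25 = 3.943°.
sin δ = sin 23.44° × sin 3.943° = 0.02735, so δ = +1.567°.
cos h₀ = −tan(+8.1°) tan(+1.567°) = -0.0039, h₀ = 1.5747 rad.
Bracket: h₀ sin ϕ sin δ + cos ϕ cos δ sin h₀ = 1.5747×0.14090×0.02735 + 0.99002×0.99963×0.99999 = 0.006068 + 0.989644 = 0.995712.
Q̄ = (S_0/π) × [bracket] = (1361/π) × 0.995712 = 431.36 W/m².
Daily total = Q̄ × 24.00 h × 3600 s/h = 431.36 × 24.00 × 3600 / 10⁶ = 37.27 MJ/m².

37.3 MJ/m²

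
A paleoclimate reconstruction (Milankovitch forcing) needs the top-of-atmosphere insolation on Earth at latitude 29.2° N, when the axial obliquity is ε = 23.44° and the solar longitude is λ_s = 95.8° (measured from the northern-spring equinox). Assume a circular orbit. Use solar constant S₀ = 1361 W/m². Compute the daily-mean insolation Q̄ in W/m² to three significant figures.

Solar declination: sin δ = sin ε · sin λ_s = sin 23.44° × sin 95.8° = 0.39575, so δ = +23.313°.
cos H₀ = −tan(+29.2°) tan(+23.313°) = -0.2408, H₀ = 1.8140 rad.
Bracket: H₀ sin φ sin δ + cos φ cos δ sin H₀ = 1.8140×0.48786×0.39575 + 0.87292×0.91836×0.97056 = 0.350230 + 0.778054 = 1.128284.
Q̄ = (S₀/π) × [bracket] = (1361/π) × 1.128284 = 488.8 W/m².

Q̄ ≈ 489 W/m²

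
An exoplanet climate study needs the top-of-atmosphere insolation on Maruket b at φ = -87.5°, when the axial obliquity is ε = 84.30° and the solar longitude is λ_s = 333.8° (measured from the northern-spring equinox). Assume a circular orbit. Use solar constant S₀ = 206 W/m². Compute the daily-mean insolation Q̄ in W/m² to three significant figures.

Q̄ ≈ 90.4 W/m²

Solar declination: sin δ = sin ε · sin λ_s = sin 84.30° × sin 333.8° = -0.43932, so δ = -26.061°.
cos H₀ = −tan(-87.5°) tan(-26.061°) = -11.2010 ≤ −1 ⇒ polar day, H₀ = π.
Bracket: H₀ sin φ sin δ + cos φ cos δ sin H₀ = 3.1416×-0.99905×-0.43932 + 0.04362×0.89833×0.00000 = 1.378857 + 0.000000 = 1.378857.
Q̄ = (S₀/π) × [bracket] = (206/π) × 1.378857 = 90.41 W/m².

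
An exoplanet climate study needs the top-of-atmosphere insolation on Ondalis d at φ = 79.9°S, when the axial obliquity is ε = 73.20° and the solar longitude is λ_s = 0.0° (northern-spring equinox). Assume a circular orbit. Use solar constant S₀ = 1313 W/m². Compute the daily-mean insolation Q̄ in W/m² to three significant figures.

Q̄ ≈ 73.3 W/m²

Solar declination: sin δ = sin ε · sin λ_s = sin 73.20° × sin 0.0° = 0.00000, so δ = +0.000°.
cos H₀ = −tan(-79.9°) tan(+0.000°) = 0.0000, H₀ = 1.5708 rad.
Bracket: H₀ sin φ sin δ + cos φ cos δ sin H₀ = 1.5708×-0.98450×0.00000 + 0.17537×1.00000×1.00000 = -0.000000 + 0.175370 = 0.175370.
Q̄ = (S₀/π) × [bracket] = (1313/π) × 0.175370 = 73.29 W/m².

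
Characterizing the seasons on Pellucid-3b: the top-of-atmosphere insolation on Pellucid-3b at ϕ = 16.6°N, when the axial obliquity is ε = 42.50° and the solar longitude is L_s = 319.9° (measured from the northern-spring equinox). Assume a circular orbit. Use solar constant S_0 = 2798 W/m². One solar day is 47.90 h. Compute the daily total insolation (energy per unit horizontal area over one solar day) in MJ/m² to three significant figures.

104 MJ/m²

Solar declination: sin δ = sin ε · sin L_s = sin 42.50° × sin 319.9° = -0.43516, so δ = -25.796°.
cos h₀ = −tan(+16.6°) tan(-25.796°) = 0.1441, h₀ = 1.4262 rad.
Bracket: h₀ sin ϕ sin δ + cos ϕ cos δ sin h₀ = 1.4262×0.28569×-0.43516 + 0.95832×0.90035×0.98957 = -0.177306 + 0.853824 = 0.676518.
Q̄ = (S_0/π) × [bracket] = (2798/π) × 0.676518 = 602.53 W/m².
Daily total = Q̄ × 47.90 h × 3600 s/h = 602.53 × 47.90 × 3600 / 10⁶ = 103.9 MJ/m².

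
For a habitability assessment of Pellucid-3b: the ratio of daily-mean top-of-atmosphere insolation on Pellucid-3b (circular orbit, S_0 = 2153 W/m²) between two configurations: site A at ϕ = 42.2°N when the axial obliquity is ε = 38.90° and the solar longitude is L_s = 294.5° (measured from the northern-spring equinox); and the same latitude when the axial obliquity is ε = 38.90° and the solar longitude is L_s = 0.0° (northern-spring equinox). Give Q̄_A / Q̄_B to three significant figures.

— Configuration A (ϕ=+42.2°):
Solar declination: sin δ = sin ε · sin L_s = sin 38.90° × sin 294.5° = -0.57142, so δ = -34.849°.
cos h₀ = −tan(+42.2°) tan(-34.849°) = 0.6314, h₀ = 0.8875 rad.
Bracket: h₀ sin ϕ sin δ + cos ϕ cos δ sin h₀ = 0.8875×0.67172×-0.57142 + 0.74080×0.82066×0.77549 = -0.340653 + 0.471455 = 0.130802.
Q̄ = (S_0/π) × [bracket] = (2153/π) × 0.130802 = 89.641 W/m².
— Configuration B (ϕ=+42.2°):
Solar declination: sin δ = sin ε · sin L_s = sin 38.90° × sin 0.0° = 0.00000, so δ = +0.000°.
cos h₀ = −tan(+42.2°) tan(+0.000°) = -0.0000, h₀ = 1.5708 rad.
Bracket: h₀ sin ϕ sin δ + cos ϕ cos δ sin h₀ = 1.5708×0.67172×0.00000 + 0.74080×1.00000×1.00000 = 0.000000 + 0.740800 = 0.740800.
Q̄ = (S_0/π) × [bracket] = (2153/π) × 0.740800 = 507.69 W/m².
Ratio Q̄_A / Q̄_B = 89.641 / 507.69 = 0.1766.

Q̄_A / Q̄_B ≈ 0.177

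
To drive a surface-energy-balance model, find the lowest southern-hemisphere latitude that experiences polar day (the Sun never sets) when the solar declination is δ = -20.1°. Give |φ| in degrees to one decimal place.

|φ| = 69.9°

Polar day requires cos H₀ = −tan φ tan δ ≤ −1, i.e. tan φ tan δ ≥ 1.
The boundary is |tan φ| · |tan δ| = 1, so |φ| = 90° − |δ| = 90° − 20.1° = 69.9° in the southern hemisphere.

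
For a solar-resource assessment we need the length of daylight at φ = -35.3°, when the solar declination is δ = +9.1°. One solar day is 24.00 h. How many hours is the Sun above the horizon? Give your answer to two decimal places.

cos H₀ = −tan φ · tan δ = −tan(-35.3°) × tan(+9.100°) = 0.1134, so H₀ = 1.4571 rad = 83.49°.
Daylight = 2H₀/(2π) × 24.00 h = (1.4571/π) × 24.00 = 11.13 h.

11.13 h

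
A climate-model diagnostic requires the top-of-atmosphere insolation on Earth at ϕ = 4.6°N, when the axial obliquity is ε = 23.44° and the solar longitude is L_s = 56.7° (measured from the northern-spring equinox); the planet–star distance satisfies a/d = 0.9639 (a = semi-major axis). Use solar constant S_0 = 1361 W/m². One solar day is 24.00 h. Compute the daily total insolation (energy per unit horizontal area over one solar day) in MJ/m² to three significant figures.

34.2 MJ/m²

Solar declination: sin δ = sin ε · sin L_s = sin 23.44° × sin 56.7° = 0.33247, so δ = +19.419°.
cos h₀ = −tan(+4.6°) tan(+19.419°) = -0.0284, h₀ = 1.5992 rad.
Bracket: h₀ sin ϕ sin δ + cos ϕ cos δ sin h₀ = 1.5992×0.08020×0.33247 + 0.99678×0.94311×0.99960 = 0.042641 + 0.939697 = 0.982338.
Inverse-square distance factor (a/d)² = 0.9639² = 0.929103.
Q̄ = (S_0/π) × 0.929103 × [bracket] = (1361/π) × 0.929103 × 0.982338 = 395.40 W/m².
Daily total = Q̄ × 24.00 h × 3600 s/h = 395.40 × 24.00 × 3600 / 10⁶ = 34.16 MJ/m².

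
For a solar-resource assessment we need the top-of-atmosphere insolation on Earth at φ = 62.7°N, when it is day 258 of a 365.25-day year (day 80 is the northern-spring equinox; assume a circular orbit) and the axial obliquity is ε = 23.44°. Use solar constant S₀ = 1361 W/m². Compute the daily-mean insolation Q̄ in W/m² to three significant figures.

Solar longitude: λ_s = 360° × (258 − 80)/365.25 = 175.441°.
sin δ = sin 23.44° × sin 175.441° = 0.03162, so δ = +1.812°.
cos H₀ = −tan(+62.7°) tan(+1.812°) = -0.0613, H₀ = 1.6321 rad.
Bracket: H₀ sin φ sin δ + cos φ cos δ sin H₀ = 1.6321×0.88862×0.03162 + 0.45865×0.99950×0.99812 = 0.045859 + 0.457559 = 0.503418.
Q̄ = (S₀/π) × [bracket] = (1361/π) × 0.503418 = 218.1 W/m².

Q̄ ≈ 218 W/m²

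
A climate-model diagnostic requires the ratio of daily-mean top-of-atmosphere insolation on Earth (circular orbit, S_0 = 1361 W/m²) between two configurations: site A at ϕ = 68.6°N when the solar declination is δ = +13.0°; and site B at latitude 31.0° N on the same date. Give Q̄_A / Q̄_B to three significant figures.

— Configuration A (ϕ=+68.6°):
cos h₀ = −tan(+68.6°) tan(+13.000°) = -0.5891, h₀ = 2.2007 rad.
Bracket: h₀ sin ϕ sin δ + cos ϕ cos δ sin h₀ = 2.2007×0.93106×0.22495 + 0.36488×0.97437×0.80806 = 0.460919 + 0.287288 = 0.748207.
Q̄ = (S_0/π) × [bracket] = (1361/π) × 0.748207 = 324.14 W/m².
— Configuration B (ϕ=+31.0°):
cos h₀ = −tan(+31.0°) tan(+13.000°) = -0.1387, h₀ = 1.7100 rad.
Bracket: h₀ sin ϕ sin δ + cos ϕ cos δ sin h₀ = 1.7100×0.51504×0.22495 + 0.85717×0.97437×0.99033 = 0.198118 + 0.827124 = 1.025242.
Q̄ = (S_0/π) × [bracket] = (1361/π) × 1.025242 = 444.16 W/m².
Ratio Q̄_A / Q̄_B = 324.14 / 444.16 = 0.7298.

Q̄_A / Q̄_B ≈ 0.730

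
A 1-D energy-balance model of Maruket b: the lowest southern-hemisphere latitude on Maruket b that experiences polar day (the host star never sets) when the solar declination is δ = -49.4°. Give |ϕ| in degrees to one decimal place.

Polar day requires cos h₀ = −tan ϕ tan δ ≤ −1, i.e. tan ϕ tan δ ≥ 1.
The boundary is |tan ϕ| · |tan δ| = 1, so |ϕ| = 90° − |δ| = 90° − 49.4° = 40.6° in the southern hemisphere.

|ϕ| = 40.6°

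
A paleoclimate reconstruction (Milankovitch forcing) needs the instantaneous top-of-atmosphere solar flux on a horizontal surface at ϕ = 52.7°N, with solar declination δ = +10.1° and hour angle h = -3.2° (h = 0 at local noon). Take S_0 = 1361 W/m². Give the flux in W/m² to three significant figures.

1.00e+03 W/m²

cos θ_z = sin ϕ sin δ + cos ϕ cos δ cos h = 0.139500 + 0.595667 = 0.735167.
Flux = S_0 · cos θ_z = 1361 × 0.735167 = 1001 W/m².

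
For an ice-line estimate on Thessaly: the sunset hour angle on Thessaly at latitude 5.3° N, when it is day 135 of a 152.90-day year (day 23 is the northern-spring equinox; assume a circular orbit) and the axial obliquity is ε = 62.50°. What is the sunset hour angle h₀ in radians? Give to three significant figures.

h₀ = 1.40 rad

Solar longitude: L_s = 360° × (135 − 23)/152.90 = 263.702°.
sin δ = sin 62.50° × sin 263.702° = -0.88166, so δ = -61.843°.
cos h₀ = −tan ϕ · tan δ = −tan(+5.3°) × tan(-61.843°) = 0.1733, so h₀ = 1.3966 rad = 80.02°.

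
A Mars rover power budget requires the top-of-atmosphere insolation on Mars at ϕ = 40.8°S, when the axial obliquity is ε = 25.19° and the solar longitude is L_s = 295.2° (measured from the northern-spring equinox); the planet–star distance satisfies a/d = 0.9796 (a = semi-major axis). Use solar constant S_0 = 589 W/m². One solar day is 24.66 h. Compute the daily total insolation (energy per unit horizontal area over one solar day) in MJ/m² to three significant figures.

18.2 MJ/m²

Solar declination: sin δ = sin ε · sin L_s = sin 25.19° × sin 295.2° = -0.38511, so δ = -22.651°.
cos h₀ = −tan(-40.8°) tan(-22.651°) = -0.3602, h₀ = 1.9393 rad.
Bracket: h₀ sin ϕ sin δ + cos ϕ cos δ sin h₀ = 1.9393×-0.65342×-0.38511 + 0.75700×0.92287×0.93287 = 0.488003 + 0.651715 = 1.139718.
Inverse-square distance factor (a/d)² = 0.9796² = 0.959616.
Q̄ = (S_0/π) × 0.959616 × [bracket] = (589/π) × 0.959616 × 1.139718 = 205.05 W/m².
Daily total = Q̄ × 24.66 h × 3600 s/h = 205.05 × 24.66 × 3600 / 10⁶ = 18.20 MJ/m².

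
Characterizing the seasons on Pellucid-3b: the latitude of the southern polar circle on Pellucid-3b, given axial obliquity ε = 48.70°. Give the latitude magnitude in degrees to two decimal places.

The polar circle is the lowest latitude that experiences at least one full rotation of continuous darkness at the northern-summer solstice; it lies at |φ| = 90° − ε = 90° − 48.70° = 41.30°.

41.30°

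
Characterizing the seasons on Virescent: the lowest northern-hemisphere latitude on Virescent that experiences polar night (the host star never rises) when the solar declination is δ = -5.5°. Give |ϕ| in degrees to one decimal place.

|ϕ| = 84.5°

Polar night requires cos h₀ = −tan ϕ tan δ ≥ 1, i.e. tan ϕ tan δ ≤ −1.
The boundary is |tan ϕ| · |tan δ| = 1, so |ϕ| = 90° − |δ| = 90° − 5.5° = 84.5° in the northern hemisphere.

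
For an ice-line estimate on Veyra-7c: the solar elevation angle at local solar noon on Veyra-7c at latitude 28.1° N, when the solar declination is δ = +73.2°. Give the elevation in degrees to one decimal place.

44.9°

At local noon the hour angle is zero, so the zenith angle equals |φ − δ| = |+28.1° − (+73.200°)| = 45.100°.
Elevation = 90° − 45.100° = 44.9°.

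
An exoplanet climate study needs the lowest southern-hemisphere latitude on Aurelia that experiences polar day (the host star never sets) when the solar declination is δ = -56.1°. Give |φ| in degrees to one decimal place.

Polar day requires cos H₀ = −tan φ tan δ ≤ −1, i.e. tan φ tan δ ≥ 1.
The boundary is |tan φ| · |tan δ| = 1, so |φ| = 90° − |δ| = 90° − 56.1° = 33.9° in the southern hemisphere.

|φ| = 33.9°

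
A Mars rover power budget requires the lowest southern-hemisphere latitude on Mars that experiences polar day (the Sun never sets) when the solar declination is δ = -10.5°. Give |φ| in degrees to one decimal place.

Polar day requires cos H₀ = −tan φ tan δ ≤ −1, i.e. tan φ tan δ ≥ 1.
The boundary is |tan φ| · |tan δ| = 1, so |φ| = 90° − |δ| = 90° − 10.5° = 79.5° in the southern hemisphere.

|φ| = 79.5°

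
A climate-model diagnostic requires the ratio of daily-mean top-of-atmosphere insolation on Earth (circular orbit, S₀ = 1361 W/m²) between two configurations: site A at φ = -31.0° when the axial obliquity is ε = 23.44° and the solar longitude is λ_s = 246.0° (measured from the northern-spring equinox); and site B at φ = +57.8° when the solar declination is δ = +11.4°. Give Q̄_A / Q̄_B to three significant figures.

Q̄_A / Q̄_B ≈ 1.37

— Configuration A (φ=-31.0°):
Solar declination: sin δ = sin ε · sin λ_s = sin 23.44° × sin 246.0° = -0.36340, so δ = -21.309°.
cos H₀ = −tan(-31.0°) tan(-21.309°) = -0.2344, H₀ = 1.8074 rad.
Bracket: H₀ sin φ sin δ + cos φ cos δ sin H₀ = 1.8074×-0.51504×-0.36340 + 0.85717×0.93163×0.97215 = 0.338283 + 0.776325 = 1.114608.
Q̄ = (S₀/π) × [bracket] = (1361/π) × 1.114608 = 482.87 W/m².
— Configuration B (φ=+57.8°):
cos H₀ = −tan(+57.8°) tan(+11.400°) = -0.3202, H₀ = 1.8967 rad.
Bracket: H₀ sin φ sin δ + cos φ cos δ sin H₀ = 1.8967×0.84619×0.19766 + 0.53288×0.98027×0.94735 = 0.317238 + 0.494864 = 0.812102.
Q̄ = (S₀/π) × [bracket] = (1361/π) × 0.812102 = 351.82 W/m².
Ratio Q̄_A / Q̄_B = 482.87 / 351.82 = 1.372.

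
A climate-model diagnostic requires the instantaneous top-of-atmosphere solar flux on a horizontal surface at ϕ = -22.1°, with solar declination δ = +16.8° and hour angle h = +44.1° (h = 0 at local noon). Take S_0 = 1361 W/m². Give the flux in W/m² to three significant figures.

cos θ_z = sin ϕ sin δ + cos ϕ cos δ cos h = -0.108741 + 0.636966 = 0.528225.
Flux = S_0 · cos θ_z = 1361 × 0.528225 = 718.9 W/m².

719 W/m²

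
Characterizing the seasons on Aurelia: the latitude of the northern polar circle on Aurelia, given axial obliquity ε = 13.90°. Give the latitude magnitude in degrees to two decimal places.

76.10°

The polar circle is the lowest latitude that experiences at least one full rotation of continuous daylight at the northern-summer solstice; it lies at |φ| = 90° − ε = 90° − 13.90° = 76.10°.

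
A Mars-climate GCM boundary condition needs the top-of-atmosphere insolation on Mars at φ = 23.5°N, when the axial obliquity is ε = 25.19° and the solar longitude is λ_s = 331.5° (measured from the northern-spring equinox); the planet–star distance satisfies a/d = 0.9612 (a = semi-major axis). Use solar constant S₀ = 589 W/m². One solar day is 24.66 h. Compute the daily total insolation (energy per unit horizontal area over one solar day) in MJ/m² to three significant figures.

Solar declination: sin δ = sin ε · sin λ_s = sin 25.19° × sin 331.5° = -0.20309, so δ = -11.718°.
cos H₀ = −tan(+23.5°) tan(-11.718°) = 0.0902, H₀ = 1.4805 rad.
Bracket: H₀ sin φ sin δ + cos φ cos δ sin H₀ = 1.4805×0.39875×-0.20309 + 0.91706×0.97916×0.99593 = -0.119894 + 0.894294 = 0.774400.
Inverse-square distance factor (a/d)² = 0.9612² = 0.923905.
Q̄ = (S₀/π) × 0.923905 × [bracket] = (589/π) × 0.923905 × 0.774400 = 134.14 W/m².
Daily total = Q̄ × 24.66 h × 3600 s/h = 134.14 × 24.66 × 3600 / 10⁶ = 11.91 MJ/m².

11.9 MJ/m²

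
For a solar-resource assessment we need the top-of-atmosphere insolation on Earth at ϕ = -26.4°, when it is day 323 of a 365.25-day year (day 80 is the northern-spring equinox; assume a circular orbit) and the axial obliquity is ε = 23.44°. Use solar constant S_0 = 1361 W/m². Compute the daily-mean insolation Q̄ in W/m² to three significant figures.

Solar longitude: L_s = 360° × (323 − 80)/365.25 = 239.507°.
sin δ = sin 23.44° × sin 239.507° = -0.34277, so δ = -20.046°.
cos h₀ = −tan(-26.4°) tan(-20.046°) = -0.1811, h₀ = 1.7529 rad.
Bracket: h₀ sin ϕ sin δ + cos ϕ cos δ sin h₀ = 1.7529×-0.44464×-0.34277 + 0.89571×0.93942×0.98346 = 0.267158 + 0.827530 = 1.094688.
Q̄ = (S_0/π) × [bracket] = (1361/π) × 1.094688 = 474.2 W/m².

Q̄ ≈ 474 W/m²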